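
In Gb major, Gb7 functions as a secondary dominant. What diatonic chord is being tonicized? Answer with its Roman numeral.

IV

The chord is a dominant seventh chord on Gb.
A dominant resolves down a perfect fifth: Gb → Cb. In Gb major, Cb is scale degree 4, i.e. IV.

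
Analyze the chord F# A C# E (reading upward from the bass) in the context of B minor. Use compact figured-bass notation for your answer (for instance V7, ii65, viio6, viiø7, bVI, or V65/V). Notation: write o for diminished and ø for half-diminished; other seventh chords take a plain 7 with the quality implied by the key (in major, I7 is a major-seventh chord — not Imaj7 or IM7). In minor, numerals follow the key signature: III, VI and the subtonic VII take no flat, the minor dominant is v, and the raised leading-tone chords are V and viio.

Stacked in thirds the chord is F#-A-C#-E: a minor seventh chord on F#.
F# is scale degree 5 in B minor, and a minor seventh chord on that degree is written v7.

v7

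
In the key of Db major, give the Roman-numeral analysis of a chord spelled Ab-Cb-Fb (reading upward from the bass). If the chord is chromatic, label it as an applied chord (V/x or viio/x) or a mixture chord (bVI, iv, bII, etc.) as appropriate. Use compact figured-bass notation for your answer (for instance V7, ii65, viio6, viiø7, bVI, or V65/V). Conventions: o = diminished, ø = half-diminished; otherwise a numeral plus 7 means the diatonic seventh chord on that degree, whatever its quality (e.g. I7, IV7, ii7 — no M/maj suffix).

bIII6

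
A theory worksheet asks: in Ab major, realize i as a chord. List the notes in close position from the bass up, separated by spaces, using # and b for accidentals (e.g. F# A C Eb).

Ab Cb Eb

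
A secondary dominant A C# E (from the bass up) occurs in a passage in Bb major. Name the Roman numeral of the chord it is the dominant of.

iii

The chord is a major triad on A.
A dominant resolves down a perfect fifth: A → D. In Bb major, D is scale degree 3, i.e. iii.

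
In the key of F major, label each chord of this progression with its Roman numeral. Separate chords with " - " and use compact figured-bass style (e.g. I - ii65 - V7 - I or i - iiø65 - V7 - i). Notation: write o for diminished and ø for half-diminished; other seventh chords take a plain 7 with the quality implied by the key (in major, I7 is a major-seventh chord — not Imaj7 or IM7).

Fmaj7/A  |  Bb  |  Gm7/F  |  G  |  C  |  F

Fmaj7/A: major seventh chord on F = scale degree 1 → I65.
Bb: root Bb is the subdominant; major triad there is IV.
Gm7/F: minor seventh chord on G = scale degree 2 → ii42.
G: chromatic; G is V of V, so V/V.
C: root C is the dominant; major triad there is V.
F: major triad on F = scale degree 1 → I.

I65 - IV - ii42 - V/V - V - I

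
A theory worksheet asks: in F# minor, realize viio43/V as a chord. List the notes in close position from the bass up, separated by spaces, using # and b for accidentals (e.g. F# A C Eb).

The slash marks an applied leading-tone chord: viio of V. In F# minor, V is C#, so the leading tone to it is B#, a half step below.
Building a fully diminished seventh chord on B# gives B#-D#-F#-A.
With the 43 figure the chord is in second inversion; from the bass F# upward in close position it reads F#-A-B#-D#.

F# A B# D#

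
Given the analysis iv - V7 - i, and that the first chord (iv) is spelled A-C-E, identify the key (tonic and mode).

The anchor chord is a minor triad on A, labeled iv.
Counting down 3 scale steps from A places the tonic on E; a minor triad on degree 4 is diatonic only in minor.

E minor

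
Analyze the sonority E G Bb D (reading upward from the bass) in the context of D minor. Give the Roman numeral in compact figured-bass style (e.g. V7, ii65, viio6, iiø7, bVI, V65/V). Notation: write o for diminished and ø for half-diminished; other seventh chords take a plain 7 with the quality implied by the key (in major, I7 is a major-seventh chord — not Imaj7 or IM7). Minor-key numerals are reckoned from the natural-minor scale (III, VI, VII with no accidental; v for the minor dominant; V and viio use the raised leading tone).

Stacked in thirds the chord is E-G-Bb-D: a half-diminished seventh chord on E.
In D minor, E is the supertonic; the diatonic half-diminished seventh chord there is iiø7.

iiø7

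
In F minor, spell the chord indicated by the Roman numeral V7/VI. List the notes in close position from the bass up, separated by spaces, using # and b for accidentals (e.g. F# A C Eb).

V7/VI is a secondary dominant — the dominant seventh of VI. VI in F minor is Db, so the applied chord's root is Ab, a perfect fifth above.
Building a dominant seventh chord on Ab gives Ab-C-Eb-Gb.

Ab C Eb Gb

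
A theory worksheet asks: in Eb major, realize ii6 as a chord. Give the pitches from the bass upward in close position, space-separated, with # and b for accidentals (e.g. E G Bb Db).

Ab C F

In Eb major, the second degree is F, and the diatonic chord built there is a minor triad.
That chord is spelled F-Ab-C.
The figured bass 6 indicates first inversion, placing the third (Ab) in the bass: Ab-C-F.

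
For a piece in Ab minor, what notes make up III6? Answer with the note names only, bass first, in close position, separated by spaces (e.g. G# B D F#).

Eb Gb Cb

The numeral's case and figure indicate a major triad. In Ab minor its root, scale degree 3, is Cb.
That chord is spelled Cb-Eb-Gb.
The figured bass 6 indicates first inversion, placing the third (Eb) in the bass: Eb-Gb-Cb.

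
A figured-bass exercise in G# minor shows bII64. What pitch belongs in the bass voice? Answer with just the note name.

bII in G# minor has root A; the chord is A-C#-E.
The figure 64 means second inversion — the fifth is in the bass.

E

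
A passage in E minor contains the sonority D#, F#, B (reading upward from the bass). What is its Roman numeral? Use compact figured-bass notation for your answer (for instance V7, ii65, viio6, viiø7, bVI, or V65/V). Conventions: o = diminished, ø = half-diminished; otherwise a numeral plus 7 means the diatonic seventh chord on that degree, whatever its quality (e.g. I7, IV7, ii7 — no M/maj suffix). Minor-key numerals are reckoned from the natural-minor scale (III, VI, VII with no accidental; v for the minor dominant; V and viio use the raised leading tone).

Stacked in thirds the chord is B-D#-F#: a major triad on B.
B is scale degree 5 in E minor, and a major triad on that degree is written V.
With D# in the bass the chord is in first inversion, so the figured bass is 6.

V6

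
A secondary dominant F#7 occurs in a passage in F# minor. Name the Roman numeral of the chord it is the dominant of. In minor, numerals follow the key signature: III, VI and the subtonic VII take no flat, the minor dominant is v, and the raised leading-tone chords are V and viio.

iv

The chord is a dominant seventh chord on F#.
A dominant resolves down a perfect fifth: F# → B. In F# minor, B is scale degree 4, i.e. iv.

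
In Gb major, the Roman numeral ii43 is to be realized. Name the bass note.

Eb

ii in Gb major has root Ab; the chord is Ab-Cb-Eb-Gb.
The figure 43 means second inversion — the fifth is in the bass.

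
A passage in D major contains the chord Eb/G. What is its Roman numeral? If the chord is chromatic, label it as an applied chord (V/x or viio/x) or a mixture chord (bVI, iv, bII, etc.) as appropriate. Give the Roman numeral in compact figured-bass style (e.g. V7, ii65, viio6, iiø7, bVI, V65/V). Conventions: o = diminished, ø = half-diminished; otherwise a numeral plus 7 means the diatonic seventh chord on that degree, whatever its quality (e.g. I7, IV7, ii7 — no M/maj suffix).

Stacked in thirds the chord is Eb-G-Bb: a major triad on Eb.
Eb is the lowered second degree of D major (diatonic 2 would be E). This is the Neapolitan sixth — a major triad on the lowered second degree, here in its customary first inversion.
With G in the bass the chord is in first inversion, so the figured bass is 6.

bII6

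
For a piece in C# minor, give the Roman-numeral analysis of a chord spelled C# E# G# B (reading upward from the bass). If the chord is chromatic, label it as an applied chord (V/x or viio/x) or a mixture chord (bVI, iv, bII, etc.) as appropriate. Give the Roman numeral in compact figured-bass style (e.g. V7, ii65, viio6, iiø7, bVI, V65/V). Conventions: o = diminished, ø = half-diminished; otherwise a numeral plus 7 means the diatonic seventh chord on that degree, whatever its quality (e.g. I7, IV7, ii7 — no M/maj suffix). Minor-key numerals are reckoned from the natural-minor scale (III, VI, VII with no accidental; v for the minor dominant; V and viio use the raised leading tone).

Stacked in thirds the chord is C#-E#-G#-B: a dominant seventh chord on C#.
C# is not a diatonic chord root with this quality in C# minor, but it lies a perfect fifth above F# (iv), so the chord functions as an applied dominant of iv.

V7/iv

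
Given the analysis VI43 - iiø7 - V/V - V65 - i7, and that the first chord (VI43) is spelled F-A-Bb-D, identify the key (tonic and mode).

VI43 is given as F-A-Bb-D — a major seventh chord with root Bb.
Counting down 5 scale steps from Bb places the tonic on D; a major seventh chord on degree 6 is diatonic only in minor.

D minor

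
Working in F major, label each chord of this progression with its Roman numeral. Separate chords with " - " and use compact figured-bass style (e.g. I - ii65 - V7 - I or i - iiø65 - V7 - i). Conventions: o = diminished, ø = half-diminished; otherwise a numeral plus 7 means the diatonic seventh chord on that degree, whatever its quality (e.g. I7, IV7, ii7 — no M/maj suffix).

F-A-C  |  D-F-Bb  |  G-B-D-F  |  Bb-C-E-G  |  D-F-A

F-A-C: major triad on F = scale degree 1 → I.
D-F-Bb: major triad on Bb = scale degree 4 → IV6.
G-B-D-F: a dominant seventh chord on G, the applied dominant of V → V7/V.
Bb-C-E-G: dominant seventh chord on C = scale degree 5 → V42.
D-F-A: root D is the submediant; minor triad there is vi.

I - IV6 - V7/V - V42 - vi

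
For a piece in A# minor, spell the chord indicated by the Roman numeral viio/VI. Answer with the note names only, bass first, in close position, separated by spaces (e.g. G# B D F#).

E# G# B

The slash marks an applied leading-tone chord: viio of VI. In A# minor, VI is F#, so the leading tone to it is E#, a half step below.
Building a diminished triad on E# gives E#-G#-B.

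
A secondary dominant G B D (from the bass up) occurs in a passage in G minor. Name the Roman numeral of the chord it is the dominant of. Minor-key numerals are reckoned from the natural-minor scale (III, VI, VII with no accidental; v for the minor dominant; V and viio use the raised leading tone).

The chord is a major triad on G.
A dominant resolves down a perfect fifth: G → C. In G minor, C is scale degree 4, i.e. iv.

iv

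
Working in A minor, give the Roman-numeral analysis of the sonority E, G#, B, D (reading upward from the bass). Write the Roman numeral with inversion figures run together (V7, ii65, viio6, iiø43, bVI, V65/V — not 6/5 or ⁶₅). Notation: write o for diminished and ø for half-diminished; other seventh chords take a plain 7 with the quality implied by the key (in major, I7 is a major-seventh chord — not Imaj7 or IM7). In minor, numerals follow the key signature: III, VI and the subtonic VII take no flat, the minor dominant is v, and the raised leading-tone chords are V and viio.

V7

The pitches E-G#-B-D form a dominant seventh chord rooted on E.
In A minor, E is the dominant; the diatonic dominant seventh chord there is V7.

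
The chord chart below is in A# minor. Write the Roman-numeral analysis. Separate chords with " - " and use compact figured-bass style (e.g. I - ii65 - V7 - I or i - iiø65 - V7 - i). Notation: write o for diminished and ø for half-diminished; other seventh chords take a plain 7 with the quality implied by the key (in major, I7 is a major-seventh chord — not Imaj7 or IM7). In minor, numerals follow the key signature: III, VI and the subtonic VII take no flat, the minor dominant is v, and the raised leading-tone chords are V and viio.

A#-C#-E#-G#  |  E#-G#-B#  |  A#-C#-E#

A#-C#-E#-G# has root A#, degree 1 in A# minor, so i7.
E#-G#-B#: minor triad on E# = scale degree 5 → v.
A#-C#-E# has root A#, degree 1 in A# minor, so i.

i7 - v - i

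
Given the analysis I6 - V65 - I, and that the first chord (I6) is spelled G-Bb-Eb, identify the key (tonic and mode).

The chord Eb/G is a major triad rooted on Eb; its label is I6.
If Eb is scale degree 1 and the mode makes that degree carry a major triad, the tonic is Eb and the mode is major.

Eb major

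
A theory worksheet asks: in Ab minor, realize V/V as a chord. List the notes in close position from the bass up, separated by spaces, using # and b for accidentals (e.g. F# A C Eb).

V/V is a secondary dominant — the dominant triad of V. V in Ab minor is Eb, so the applied chord's root is Bb, a perfect fifth above.
Building a major triad on Bb gives Bb-D-F.

Bb D F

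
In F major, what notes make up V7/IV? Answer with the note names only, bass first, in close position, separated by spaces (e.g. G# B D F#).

V7/IV is a secondary dominant — the dominant seventh of IV. IV in F major is Bb, so the applied chord's root is F, a perfect fifth above.
Building a dominant seventh chord on F gives F-A-C-Eb.

F A C Eb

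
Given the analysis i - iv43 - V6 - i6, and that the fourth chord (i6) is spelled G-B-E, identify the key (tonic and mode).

E minor

i6 is given as G-B-E — a minor triad with root E.
If E is scale degree 1 and the mode makes that degree carry a minor triad, the tonic is E and the mode is minor.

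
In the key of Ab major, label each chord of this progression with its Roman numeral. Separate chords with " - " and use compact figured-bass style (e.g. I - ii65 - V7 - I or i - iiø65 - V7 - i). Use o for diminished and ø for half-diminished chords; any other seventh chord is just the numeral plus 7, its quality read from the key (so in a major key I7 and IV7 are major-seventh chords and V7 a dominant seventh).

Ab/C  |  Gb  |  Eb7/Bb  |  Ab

I6 - bVII - V43 - I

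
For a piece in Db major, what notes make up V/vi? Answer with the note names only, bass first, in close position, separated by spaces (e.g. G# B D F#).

F A C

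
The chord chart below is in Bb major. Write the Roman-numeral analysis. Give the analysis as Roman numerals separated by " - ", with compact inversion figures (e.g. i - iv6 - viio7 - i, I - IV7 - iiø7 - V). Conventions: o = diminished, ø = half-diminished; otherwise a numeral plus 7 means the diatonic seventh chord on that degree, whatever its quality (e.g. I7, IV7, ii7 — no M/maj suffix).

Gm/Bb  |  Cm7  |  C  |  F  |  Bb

vi6 - ii7 - V/V - V - I

Gm/Bb: minor triad on G = scale degree 6 → vi6.
Cm7: minor seventh chord on C = scale degree 2 → ii7.
C: chromatic; C is V of V, so V/V.
F has root F, degree 5 in Bb major, so V.
Bb: root Bb is the tonic; major triad there is I.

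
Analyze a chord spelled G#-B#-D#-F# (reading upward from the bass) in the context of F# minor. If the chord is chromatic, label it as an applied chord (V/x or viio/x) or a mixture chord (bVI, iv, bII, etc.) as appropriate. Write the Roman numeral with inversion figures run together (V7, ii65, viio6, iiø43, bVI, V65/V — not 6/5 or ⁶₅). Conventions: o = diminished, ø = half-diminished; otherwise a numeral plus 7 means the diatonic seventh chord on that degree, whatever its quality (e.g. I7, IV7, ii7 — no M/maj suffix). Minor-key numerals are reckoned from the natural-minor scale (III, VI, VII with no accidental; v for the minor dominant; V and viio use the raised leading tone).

The pitches G#-B#-D#-F# form a dominant seventh chord rooted on G#.
G# is not a diatonic chord root with this quality in F# minor, but it lies a perfect fifth above C# (V), so the chord functions as an applied dominant of V.

V7/V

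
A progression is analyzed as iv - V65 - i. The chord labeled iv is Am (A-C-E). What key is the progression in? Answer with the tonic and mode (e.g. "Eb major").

The anchor chord is a minor triad on A, labeled iv.
Counting down 3 scale steps from A places the tonic on E; a minor triad on degree 4 is diatonic only in minor.

E minor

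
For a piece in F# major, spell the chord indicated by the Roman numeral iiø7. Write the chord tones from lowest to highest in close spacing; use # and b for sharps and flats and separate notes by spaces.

G# B D F#

Scale degree 2 in F# major is G#; here the chord built on it is altered to a half-diminished seventh chord. iiø7 is the half-diminished supertonic seventh, borrowed from the parallel minor.
So the chord is G#-B-D-F#, a half-diminished seventh chord.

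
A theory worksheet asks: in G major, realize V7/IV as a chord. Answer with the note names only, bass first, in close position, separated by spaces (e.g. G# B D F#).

The slash means an applied dominant: we want the dominant of IV. In G major, IV is C major, and its dominant is built on G.
Building a dominant seventh chord on G gives G-B-D-F.

G B D F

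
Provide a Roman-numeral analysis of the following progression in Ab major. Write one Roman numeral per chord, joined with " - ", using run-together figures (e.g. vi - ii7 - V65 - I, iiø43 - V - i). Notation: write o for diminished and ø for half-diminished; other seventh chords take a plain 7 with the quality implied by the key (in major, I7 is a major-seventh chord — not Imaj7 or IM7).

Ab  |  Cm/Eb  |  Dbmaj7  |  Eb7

Ab: root Ab is the tonic; major triad there is I.
Cm/Eb: minor triad on C = scale degree 3 → iii6.
Dbmaj7: major seventh chord on Db = scale degree 4 → IV7.
Eb7: dominant seventh chord on Eb = scale degree 5 → V7.

I - iii6 - IV7 - V7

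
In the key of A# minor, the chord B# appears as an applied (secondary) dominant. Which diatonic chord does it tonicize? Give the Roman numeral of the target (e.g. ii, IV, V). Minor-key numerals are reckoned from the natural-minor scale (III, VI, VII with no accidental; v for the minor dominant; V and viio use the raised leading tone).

V

The chord is a major triad on B#.
A dominant resolves down a perfect fifth: B# → E#. In A# minor, E# is scale degree 5, i.e. V.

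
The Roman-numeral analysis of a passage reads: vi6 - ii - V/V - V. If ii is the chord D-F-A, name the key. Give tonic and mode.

The chord Dm is a minor triad rooted on D; its label is ii.
ii on D implies D is the supertonic; that puts the tonic at C, and the lowercase numeral fits major mode.

C major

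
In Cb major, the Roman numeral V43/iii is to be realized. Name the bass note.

F

The applied chord V43/iii is rooted on Bb: Bb-D-F-Ab.
The figure 43 means second inversion — the fifth is in the bass.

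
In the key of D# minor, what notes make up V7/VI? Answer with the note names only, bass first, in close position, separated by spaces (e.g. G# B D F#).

The slash means an applied dominant: we want the dominant of VI. In D# minor, VI is B major, and its dominant is built on F#.
Building a dominant seventh chord on F# gives F#-A#-C#-E.

F# A# C# E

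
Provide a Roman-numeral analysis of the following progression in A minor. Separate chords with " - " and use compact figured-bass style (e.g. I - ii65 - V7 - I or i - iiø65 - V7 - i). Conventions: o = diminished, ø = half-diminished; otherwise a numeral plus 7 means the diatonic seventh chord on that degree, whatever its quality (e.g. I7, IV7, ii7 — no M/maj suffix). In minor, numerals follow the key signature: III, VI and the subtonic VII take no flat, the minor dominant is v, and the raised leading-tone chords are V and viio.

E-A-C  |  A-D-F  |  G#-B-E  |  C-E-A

i64 - iv64 - V6 - i6

E-A-C: root A is the tonic; minor triad there is i64.
A-D-F: root D is the subdominant; minor triad there is iv64.
G#-B-E: root E is the dominant; major triad there is V6.
C-E-A: root A is the tonic; minor triad there is i6.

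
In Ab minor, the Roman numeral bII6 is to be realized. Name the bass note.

Db

bII in Ab minor has root Bbb; the chord is Bbb-Db-Fb.
The figure 6 means first inversion — the third is in the bass.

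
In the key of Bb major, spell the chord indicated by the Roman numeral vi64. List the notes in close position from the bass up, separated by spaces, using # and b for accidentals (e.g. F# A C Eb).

D G Bb

In Bb major, the sixth degree is G, and the diatonic chord built there is a minor triad.
Stacking thirds from G gives G-Bb-D.
The figured bass 64 indicates second inversion, placing the fifth (D) in the bass: D-G-Bb.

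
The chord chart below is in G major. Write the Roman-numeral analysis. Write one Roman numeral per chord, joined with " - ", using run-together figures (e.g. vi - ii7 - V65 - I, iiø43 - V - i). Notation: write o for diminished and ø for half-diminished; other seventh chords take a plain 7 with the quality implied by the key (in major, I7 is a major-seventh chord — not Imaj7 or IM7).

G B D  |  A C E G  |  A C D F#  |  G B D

G-B-D: major triad on G = scale degree 1 → I.
A-C-E-G: root A is the supertonic; minor seventh chord there is ii7.
A-C-D-F#: root D is the dominant; dominant seventh chord there is V43.
G-B-D has root G, degree 1 in G major, so I.

I - ii7 - V43 - I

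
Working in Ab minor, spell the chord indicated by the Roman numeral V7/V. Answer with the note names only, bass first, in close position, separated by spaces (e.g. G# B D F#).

The slash means an applied dominant: we want the dominant of V. In Ab minor, V is Eb major, and its dominant is built on Bb.
Building a dominant seventh chord on Bb gives Bb-D-F-Ab.

Bb D F Ab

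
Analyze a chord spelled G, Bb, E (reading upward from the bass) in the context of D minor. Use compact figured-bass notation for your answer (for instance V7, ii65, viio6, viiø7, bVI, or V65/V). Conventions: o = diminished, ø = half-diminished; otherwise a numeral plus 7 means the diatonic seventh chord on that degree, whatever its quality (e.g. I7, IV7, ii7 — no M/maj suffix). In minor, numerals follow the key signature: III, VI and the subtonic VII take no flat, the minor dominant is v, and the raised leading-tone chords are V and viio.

iio6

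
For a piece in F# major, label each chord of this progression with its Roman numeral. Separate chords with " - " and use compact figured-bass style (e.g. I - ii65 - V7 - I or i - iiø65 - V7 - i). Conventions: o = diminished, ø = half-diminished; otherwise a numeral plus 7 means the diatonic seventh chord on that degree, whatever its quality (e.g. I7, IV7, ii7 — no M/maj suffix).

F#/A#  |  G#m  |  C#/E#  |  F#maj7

I6 - ii - V6 - I7

F#/A# has root F#, degree 1 in F# major, so I6.
G#m: root G# is the supertonic; minor triad there is ii.
C#/E# has root C#, degree 5 in F# major, so V6.
F#maj7: major seventh chord on F# = scale degree 1 → I7.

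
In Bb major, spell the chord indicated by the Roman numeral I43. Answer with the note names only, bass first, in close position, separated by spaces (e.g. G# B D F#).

In Bb major, the tonic is Bb, and the diatonic chord built there is a major seventh chord.
That chord is spelled Bb-D-F-A.
The figured bass 43 indicates second inversion, placing the fifth (F) in the bass: F-A-Bb-D.

F A Bb D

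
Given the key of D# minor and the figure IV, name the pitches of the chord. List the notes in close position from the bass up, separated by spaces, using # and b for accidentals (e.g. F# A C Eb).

G# B# D#

IV is the major subdominant, borrowed from the parallel major. In D# minor that root is G#.
So the chord is G#-B#-D#.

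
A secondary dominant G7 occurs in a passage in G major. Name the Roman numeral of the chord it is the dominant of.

The chord is a dominant seventh chord on G.
A dominant resolves down a perfect fifth: G → C. In G major, C is scale degree 4, i.e. IV.

IV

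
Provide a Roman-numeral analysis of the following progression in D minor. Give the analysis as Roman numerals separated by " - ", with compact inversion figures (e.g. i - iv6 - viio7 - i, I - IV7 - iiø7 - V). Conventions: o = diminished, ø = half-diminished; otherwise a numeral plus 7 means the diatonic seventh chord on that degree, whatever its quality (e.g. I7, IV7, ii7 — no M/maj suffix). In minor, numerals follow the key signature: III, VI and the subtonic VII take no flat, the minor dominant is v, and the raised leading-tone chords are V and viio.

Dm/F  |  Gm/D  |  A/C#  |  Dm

i6 - iv64 - V6 - i

Dm/F: minor triad on D = scale degree 1 → i6.
Gm/D: minor triad on G = scale degree 4 → iv64.
A/C#: major triad on A = scale degree 5 → V6.
Dm: root D is the tonic; minor triad there is i.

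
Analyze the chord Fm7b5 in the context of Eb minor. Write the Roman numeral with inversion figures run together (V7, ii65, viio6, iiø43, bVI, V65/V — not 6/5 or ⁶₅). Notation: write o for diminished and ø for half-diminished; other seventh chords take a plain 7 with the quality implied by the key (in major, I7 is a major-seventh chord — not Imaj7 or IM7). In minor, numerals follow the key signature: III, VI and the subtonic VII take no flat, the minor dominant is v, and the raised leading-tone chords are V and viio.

iiø7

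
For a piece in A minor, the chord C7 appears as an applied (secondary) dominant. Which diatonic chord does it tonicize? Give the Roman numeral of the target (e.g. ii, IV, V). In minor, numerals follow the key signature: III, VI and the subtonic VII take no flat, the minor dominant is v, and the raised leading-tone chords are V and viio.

The chord is a dominant seventh chord on C.
A dominant resolves down a perfect fifth: C → F. In A minor, F is scale degree 6, i.e. VI.

VI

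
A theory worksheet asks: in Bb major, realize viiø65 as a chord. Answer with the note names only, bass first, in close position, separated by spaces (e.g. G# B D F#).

C Eb G A

The numeral's case and figure indicate a half-diminished seventh chord. In Bb major its root, the leading tone, is A.
Stacking thirds from A gives A-C-Eb-G.
With the 65 figure the chord is in first inversion; from the bass C upward in close position it reads C-Eb-G-A.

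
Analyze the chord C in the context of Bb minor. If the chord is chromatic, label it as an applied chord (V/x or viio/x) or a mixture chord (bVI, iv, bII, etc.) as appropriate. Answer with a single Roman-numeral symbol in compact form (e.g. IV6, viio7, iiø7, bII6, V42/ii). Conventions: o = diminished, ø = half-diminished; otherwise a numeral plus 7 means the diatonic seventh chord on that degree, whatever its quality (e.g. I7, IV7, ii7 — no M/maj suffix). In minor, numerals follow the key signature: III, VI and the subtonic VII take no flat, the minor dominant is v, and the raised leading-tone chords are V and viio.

V/V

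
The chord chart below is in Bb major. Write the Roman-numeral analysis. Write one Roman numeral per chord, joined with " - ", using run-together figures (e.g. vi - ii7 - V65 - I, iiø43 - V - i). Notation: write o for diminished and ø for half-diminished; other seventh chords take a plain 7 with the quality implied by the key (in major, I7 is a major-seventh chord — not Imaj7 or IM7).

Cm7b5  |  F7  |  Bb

iiø7 - V7 - I

Cm7b5 is non-diatonic — iiø7, a mixture chord from Bb minor.
F7: root F is the dominant; dominant seventh chord there is V7.
Bb: root Bb is the tonic; major triad there is I.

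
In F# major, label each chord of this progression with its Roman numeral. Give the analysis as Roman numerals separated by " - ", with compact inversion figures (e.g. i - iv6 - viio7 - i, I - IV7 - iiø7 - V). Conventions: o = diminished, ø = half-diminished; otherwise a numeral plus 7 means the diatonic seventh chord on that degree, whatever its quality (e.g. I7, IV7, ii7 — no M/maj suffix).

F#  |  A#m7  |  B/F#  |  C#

I - iii7 - IV64 - V

F# has root F#, degree 1 in F# major, so I.
A#m7: minor seventh chord on A# = scale degree 3 → iii7.
B/F#: root B is the subdominant; major triad there is IV64.
C#: major triad on C# = scale degree 5 → V.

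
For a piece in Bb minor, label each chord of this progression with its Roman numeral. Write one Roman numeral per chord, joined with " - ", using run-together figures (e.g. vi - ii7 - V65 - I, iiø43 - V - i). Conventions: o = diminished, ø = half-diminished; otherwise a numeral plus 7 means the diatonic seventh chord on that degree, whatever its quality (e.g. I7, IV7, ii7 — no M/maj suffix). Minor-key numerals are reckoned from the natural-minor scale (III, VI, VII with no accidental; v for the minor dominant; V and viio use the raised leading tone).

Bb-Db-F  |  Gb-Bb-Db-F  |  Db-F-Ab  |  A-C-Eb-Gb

Bb-Db-F: minor triad on Bb = scale degree 1 → i.
Gb-Bb-Db-F: root Gb is the submediant; major seventh chord there is VI7.
Db-F-Ab: major triad on Db = scale degree 3 → III.
A-C-Eb-Gb: root A is the leading tone; fully diminished seventh chord there is viio7.

i - VI7 - III - viio7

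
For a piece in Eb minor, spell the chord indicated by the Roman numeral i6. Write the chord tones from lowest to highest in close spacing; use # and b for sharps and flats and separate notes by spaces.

Gb Bb Eb

The numeral's case and figure indicate a minor triad. In Eb minor its root, scale degree 1, is Eb.
That chord is spelled Eb-Gb-Bb.
With the 6 figure the chord is in first inversion; from the bass Gb upward in close position it reads Gb-Bb-Eb.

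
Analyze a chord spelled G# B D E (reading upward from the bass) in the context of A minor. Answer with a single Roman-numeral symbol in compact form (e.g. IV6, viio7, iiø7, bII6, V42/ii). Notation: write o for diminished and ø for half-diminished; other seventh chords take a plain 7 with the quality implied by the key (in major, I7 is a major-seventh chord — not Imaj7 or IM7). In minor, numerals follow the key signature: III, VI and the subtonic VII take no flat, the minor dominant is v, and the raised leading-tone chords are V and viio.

V65

The pitches E-G#-B-D form a dominant seventh chord rooted on E.
E is scale degree 5 in A minor, and a dominant seventh chord on that degree is written V7.
With G# in the bass the chord is in first inversion, so the figured bass is 65.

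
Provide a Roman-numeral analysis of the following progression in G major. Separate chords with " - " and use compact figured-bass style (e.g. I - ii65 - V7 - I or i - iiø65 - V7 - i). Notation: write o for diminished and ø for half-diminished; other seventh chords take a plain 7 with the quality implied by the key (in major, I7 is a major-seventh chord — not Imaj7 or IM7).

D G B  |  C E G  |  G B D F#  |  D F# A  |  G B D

I64 - IV - I7 - V - I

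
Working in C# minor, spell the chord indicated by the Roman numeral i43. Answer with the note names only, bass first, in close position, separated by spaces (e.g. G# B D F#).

G# B C# E

The numeral's case and figure indicate a minor seventh chord. In C# minor its root, the tonic, is C#.
Stacking thirds from C# gives C#-E-G#-B.
With the 43 figure the chord is in second inversion; from the bass G# upward in close position it reads G#-B-C#-E.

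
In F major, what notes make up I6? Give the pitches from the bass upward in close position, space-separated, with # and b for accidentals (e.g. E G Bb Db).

A C F

In F major, the first degree is F, and the diatonic chord built there is a major triad.
That chord is spelled F-A-C.
The figured bass 6 indicates first inversion, placing the third (A) in the bass: A-C-F.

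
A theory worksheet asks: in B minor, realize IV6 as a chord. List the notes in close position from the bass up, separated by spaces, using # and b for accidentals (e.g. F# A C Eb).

G# B E

IV6 is the major subdominant, borrowed from the parallel major. In B minor that root is E.
So the chord is E-G#-B, a major triad.
With the 6 figure the chord is in first inversion; from the bass G# upward in close position it reads G#-B-E.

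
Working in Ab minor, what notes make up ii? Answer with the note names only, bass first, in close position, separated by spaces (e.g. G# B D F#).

ii is the minor supertonic, borrowed from the parallel major (the Dorian ii). In Ab minor that root is Bb.
So the chord is Bb-Db-F, a minor triad.

Bb Db F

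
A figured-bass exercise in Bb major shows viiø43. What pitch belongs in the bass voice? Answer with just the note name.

viiø in Bb major has root A; the chord is A-C-Eb-G.
The figure 43 means second inversion — the fifth is in the bass.

Eb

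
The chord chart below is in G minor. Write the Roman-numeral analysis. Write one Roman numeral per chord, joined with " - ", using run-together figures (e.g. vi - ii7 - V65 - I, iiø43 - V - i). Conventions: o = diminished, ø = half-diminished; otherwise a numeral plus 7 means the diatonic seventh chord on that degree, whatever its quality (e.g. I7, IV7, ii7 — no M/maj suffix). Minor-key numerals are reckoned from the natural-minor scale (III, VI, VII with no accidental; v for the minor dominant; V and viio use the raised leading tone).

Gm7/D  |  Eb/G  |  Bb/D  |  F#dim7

Gm7/D has root G, degree 1 in G minor, so i43.
Eb/G: root Eb is the submediant; major triad there is VI6.
Bb/D: major triad on Bb = scale degree 3 → III6.
F#dim7 has root F#, degree 7 in G minor, so viio7.

i43 - VI6 - III6 - viio7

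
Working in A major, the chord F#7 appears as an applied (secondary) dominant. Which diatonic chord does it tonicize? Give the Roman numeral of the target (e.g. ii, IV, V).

ii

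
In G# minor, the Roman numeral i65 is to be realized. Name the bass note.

i in G# minor has root G#; the chord is G#-B-D#-F#.
The figure 65 means first inversion — the third is in the bass.

B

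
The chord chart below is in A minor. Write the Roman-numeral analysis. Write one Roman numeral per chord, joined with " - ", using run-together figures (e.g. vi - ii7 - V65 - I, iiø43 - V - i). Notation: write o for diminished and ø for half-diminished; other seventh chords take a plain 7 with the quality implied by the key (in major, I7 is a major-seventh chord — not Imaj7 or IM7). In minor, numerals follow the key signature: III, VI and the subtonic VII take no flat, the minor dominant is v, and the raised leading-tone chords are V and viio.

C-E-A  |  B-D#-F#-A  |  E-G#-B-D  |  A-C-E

i6 - V7/V - V7 - i

C-E-A has root A, degree 1 in A minor, so i6.
B-D#-F#-A: chromatic; B is V of V, so V7/V.
E-G#-B-D has root E, degree 5 in A minor, so V7.
A-C-E has root A, degree 1 in A minor, so i.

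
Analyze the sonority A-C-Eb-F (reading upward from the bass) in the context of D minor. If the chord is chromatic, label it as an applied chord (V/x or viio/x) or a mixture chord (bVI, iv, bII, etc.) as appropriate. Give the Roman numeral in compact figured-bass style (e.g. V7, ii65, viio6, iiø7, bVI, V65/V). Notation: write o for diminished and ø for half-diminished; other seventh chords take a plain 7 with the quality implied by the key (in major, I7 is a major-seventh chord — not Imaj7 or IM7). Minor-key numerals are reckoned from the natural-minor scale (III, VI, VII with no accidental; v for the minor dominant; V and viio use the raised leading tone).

V65/VI

Stacked in thirds the chord is F-A-C-Eb: a dominant seventh chord on F.
F is not a diatonic chord root with this quality in D minor, but it lies a perfect fifth above Bb (VI), so the chord functions as an applied dominant of VI.
With A in the bass the chord is in first inversion, so the figured bass is 65.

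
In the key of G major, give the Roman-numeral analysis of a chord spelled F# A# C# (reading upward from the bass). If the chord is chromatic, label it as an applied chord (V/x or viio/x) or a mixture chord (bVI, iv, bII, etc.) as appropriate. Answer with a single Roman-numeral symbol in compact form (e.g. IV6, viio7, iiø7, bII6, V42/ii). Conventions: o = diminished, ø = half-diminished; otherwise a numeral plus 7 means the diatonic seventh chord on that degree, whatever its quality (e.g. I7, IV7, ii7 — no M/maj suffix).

V/iii

The pitches F#-A#-C# form a major triad rooted on F#.
F# is not a diatonic chord root with this quality in G major, but it lies a perfect fifth above B (iii), so the chord functions as an applied dominant of iii.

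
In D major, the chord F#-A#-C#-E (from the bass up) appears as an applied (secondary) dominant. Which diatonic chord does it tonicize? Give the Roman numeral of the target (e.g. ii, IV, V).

vi

The chord is a dominant seventh chord on F#.
A dominant resolves down a perfect fifth: F# → B. In D major, B is scale degree 6, i.e. vi.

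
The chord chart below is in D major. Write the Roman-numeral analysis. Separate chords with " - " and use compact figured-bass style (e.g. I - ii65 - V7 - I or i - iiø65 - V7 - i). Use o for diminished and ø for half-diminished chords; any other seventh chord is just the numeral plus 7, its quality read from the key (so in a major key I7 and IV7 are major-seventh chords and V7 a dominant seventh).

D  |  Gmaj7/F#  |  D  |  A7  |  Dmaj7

I - IV42 - I - V7 - I7

D: root D is the tonic; major triad there is I.
Gmaj7/F#: root G is the subdominant; major seventh chord there is IV42.
D: root D is the tonic; major triad there is I.
A7: root A is the dominant; dominant seventh chord there is V7.
Dmaj7 has root D, degree 1 in D major, so I7.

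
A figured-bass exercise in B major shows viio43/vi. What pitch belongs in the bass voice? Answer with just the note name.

C#

The applied chord viio43/vi is rooted on F##: F##-A#-C#-E.
The figure 43 means second inversion — the fifth is in the bass.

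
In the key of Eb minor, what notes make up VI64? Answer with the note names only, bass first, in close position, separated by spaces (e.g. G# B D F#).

In Eb minor, scale degree 6 is Cb, and the diatonic chord built there is a major triad.
Stacking thirds from Cb gives Cb-Eb-Gb.
The figured bass 64 indicates second inversion, placing the fifth (Gb) in the bass: Gb-Cb-Eb.

Gb Cb Eb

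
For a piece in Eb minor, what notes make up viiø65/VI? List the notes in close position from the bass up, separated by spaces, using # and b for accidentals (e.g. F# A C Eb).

viiø65/VI is a secondary leading-tone chord. The target VI is Cb in Eb minor; the applied chord is rooted a semitone below, on Bb.
Building a half-diminished seventh chord on Bb gives Bb-Db-Fb-Ab.
With the 65 figure the chord is in first inversion; from the bass Db upward in close position it reads Db-Fb-Ab-Bb.

Db Fb Ab Bb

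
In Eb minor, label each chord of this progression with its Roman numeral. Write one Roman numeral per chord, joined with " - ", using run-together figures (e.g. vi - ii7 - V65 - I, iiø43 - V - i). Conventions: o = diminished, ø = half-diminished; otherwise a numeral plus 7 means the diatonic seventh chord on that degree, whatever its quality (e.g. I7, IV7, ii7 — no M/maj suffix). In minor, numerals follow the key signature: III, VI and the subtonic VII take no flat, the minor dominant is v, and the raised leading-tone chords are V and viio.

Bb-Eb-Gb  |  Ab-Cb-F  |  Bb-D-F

Bb-Eb-Gb has root Eb, degree 1 in Eb minor, so i64.
Ab-Cb-F: diminished triad on F = scale degree 2 → iio6.
Bb-D-F: major triad on Bb = scale degree 5 → V.

i64 - iio6 - V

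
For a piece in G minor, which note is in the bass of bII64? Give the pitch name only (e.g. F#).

bII in G minor has root Ab; the chord is Ab-C-Eb.
The figure 64 means second inversion — the fifth is in the bass.

Eb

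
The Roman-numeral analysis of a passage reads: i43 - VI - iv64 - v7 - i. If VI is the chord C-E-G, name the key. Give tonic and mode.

E minor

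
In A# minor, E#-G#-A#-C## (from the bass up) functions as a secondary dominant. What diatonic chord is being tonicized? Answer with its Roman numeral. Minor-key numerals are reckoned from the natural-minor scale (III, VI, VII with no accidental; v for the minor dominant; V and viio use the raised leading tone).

iv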